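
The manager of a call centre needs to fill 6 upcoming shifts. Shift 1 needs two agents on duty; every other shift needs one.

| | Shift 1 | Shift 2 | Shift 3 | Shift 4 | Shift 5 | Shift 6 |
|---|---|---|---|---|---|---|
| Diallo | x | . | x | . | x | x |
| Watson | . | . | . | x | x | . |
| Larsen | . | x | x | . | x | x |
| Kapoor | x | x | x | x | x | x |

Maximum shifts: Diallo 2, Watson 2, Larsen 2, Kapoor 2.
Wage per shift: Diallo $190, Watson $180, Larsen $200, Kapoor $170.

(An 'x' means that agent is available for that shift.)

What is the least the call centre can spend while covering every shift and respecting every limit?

$1280

Shift 1 can only be covered by Diallo and Kapoor, so that assignment is forced.
Picking the cheapest available agent for each shift independently would cost $1210, but that ignores the shift limits.
An optimal schedule: Shift 1→Kapoor+Diallo, Shift 2→Kapoor, Shift 3→Diallo, Shift 4→Watson, Shift 5→Watson, Shift 6→Larsen.
Total: 170 + 190 + 170 + 190 + 180 + 180 + 200 = $1280.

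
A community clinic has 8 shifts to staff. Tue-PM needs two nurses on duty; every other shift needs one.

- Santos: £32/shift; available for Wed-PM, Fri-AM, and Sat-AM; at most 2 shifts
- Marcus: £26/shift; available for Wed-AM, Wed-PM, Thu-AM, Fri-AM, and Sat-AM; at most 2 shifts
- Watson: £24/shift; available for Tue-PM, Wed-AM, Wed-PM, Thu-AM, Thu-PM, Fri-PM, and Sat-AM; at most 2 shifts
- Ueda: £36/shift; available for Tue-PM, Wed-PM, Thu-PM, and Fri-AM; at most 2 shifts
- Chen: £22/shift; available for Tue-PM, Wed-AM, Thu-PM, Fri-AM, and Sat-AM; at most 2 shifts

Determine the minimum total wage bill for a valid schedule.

£244

Fri-PM can only be covered by Watson, so that assignment is forced.
Picking the cheapest available nurse for each shift independently would cost £206, but that ignores the shift limits.
An optimal schedule: Tue-PM→Chen+Ueda, Wed-AM→Marcus, Wed-PM→Marcus, Thu-AM→Watson, Thu-PM→Chen, Fri-AM→Santos, Fri-PM→Watson, Sat-AM→Santos.
Total: 22 + 36 + 26 + 26 + 24 + 22 + 32 + 24 + 32 = £244.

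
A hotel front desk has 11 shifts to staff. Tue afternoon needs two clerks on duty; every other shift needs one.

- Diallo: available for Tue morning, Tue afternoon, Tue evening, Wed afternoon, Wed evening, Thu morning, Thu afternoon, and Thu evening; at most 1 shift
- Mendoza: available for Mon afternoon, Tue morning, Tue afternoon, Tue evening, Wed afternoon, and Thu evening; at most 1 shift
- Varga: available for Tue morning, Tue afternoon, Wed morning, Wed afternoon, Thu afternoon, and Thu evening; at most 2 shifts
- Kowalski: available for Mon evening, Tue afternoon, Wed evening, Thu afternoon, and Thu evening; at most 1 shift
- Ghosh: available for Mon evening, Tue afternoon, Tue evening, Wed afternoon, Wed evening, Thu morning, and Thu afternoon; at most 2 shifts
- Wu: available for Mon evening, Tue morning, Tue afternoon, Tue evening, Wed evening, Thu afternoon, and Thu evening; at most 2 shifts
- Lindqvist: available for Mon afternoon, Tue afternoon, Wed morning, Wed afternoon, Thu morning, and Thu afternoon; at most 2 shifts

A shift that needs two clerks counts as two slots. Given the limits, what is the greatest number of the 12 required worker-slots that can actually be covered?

11

Total capacity across all clerks is 1+1+2+1+2+2+2 = 11, and 12 slots are needed, so at most 11 can be filled.
An assignment achieving 11: Mon afternoon→Mendoza, Mon evening→Kowalski, Tue morning→Varga, Tue afternoon→Lindqvist, Tue evening→Ghosh, Wed morning→Varga, Wed afternoon→Lindqvist, Wed evening→Ghosh, Thu morning→Diallo, Thu afternoon→Wu, Thu evening→Wu.
Loads: Diallo 1/1, Mendoza 1/1, Varga 2/2, Kowalski 1/1, Ghosh 2/2, Wu 2/2, Lindqvist 2/2.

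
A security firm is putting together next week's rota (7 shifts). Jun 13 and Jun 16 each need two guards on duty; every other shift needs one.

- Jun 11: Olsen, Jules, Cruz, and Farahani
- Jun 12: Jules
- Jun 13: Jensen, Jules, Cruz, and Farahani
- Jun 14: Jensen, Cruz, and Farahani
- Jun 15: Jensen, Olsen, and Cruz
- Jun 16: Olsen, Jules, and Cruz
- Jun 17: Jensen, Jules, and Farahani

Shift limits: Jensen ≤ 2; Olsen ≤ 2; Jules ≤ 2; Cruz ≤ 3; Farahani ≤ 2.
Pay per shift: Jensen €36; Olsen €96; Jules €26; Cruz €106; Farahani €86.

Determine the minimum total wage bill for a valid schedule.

Jun 12 can only be covered by Jules, so that assignment is forced.
Picking the cheapest available guard for each shift independently would cost €334, but that ignores the shift limits.
An optimal schedule: Jun 11→Olsen, Jun 12→Jules, Jun 13→Cruz+Farahani, Jun 14→Jensen, Jun 15→Jensen, Jun 16→Olsen+Jules, Jun 17→Farahani.
Total: 96 + 26 + 106 + 86 + 36 + 36 + 96 + 26 + 86 = €594.

€594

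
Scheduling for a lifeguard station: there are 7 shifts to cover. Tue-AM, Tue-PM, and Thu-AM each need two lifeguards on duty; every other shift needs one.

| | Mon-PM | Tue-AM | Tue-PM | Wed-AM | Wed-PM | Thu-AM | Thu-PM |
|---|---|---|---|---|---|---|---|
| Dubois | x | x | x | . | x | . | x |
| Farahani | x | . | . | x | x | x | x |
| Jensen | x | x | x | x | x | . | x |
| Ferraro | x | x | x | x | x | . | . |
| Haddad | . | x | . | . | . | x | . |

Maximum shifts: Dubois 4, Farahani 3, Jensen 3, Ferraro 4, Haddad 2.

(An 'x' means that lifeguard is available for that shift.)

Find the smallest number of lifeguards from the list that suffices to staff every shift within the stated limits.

4

10 slots to fill and no one can take more than 4, so at least ⌈10/4⌉ = 3 lifeguards are needed.
Shifts {Tue-PM, Thu-AM} need 4 slots, but among the lifeguards available for them (Dubois, Farahani, Jensen, Ferraro, and Haddad) any 3 together supply at most 3. So 3 lifeguards are not enough.
Dubois, Farahani, Jensen, and Haddad alone can cover everything: Mon-PM→Dubois, Tue-AM→Dubois+Jensen, Tue-PM→Dubois+Jensen, Wed-AM→Farahani, Wed-PM→Dubois, Thu-AM→Farahani+Haddad, Thu-PM→Farahani.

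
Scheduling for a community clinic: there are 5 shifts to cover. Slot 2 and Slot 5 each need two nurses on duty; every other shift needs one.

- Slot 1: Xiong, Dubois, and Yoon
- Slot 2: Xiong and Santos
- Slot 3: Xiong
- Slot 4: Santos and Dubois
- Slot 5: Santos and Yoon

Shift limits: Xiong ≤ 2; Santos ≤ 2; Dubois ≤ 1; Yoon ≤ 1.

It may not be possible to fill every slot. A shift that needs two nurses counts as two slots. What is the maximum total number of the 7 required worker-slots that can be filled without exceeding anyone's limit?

Total capacity across all nurses is 2+2+1+1 = 6, and 7 slots are needed, so at most 6 can be filled.
An assignment achieving 6: Slot 1→Dubois, Slot 2→Xiong+Santos, Slot 3→Xiong, Slot 4→Santos, Slot 5→Yoon.
Loads: Xiong 2/2, Santos 2/2, Dubois 1/1, Yoon 1/1.

6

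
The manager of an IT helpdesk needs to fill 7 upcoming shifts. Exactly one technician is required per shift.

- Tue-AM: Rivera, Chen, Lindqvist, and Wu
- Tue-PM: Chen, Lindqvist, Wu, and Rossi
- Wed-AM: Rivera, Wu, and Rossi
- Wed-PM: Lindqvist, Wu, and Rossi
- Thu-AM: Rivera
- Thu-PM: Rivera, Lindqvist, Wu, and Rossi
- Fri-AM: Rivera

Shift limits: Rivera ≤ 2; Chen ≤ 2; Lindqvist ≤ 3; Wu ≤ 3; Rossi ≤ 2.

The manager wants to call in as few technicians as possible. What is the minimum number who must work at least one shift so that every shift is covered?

3

7 slots to fill and no one can take more than 3, so at least ⌈7/3⌉ = 3 technicians are needed.
Rivera, Chen, and Wu alone can cover everything: Tue-AM→Chen, Tue-PM→Chen, Wed-AM→Wu, Wed-PM→Wu, Thu-AM→Rivera, Thu-PM→Wu, Fri-AM→Rivera.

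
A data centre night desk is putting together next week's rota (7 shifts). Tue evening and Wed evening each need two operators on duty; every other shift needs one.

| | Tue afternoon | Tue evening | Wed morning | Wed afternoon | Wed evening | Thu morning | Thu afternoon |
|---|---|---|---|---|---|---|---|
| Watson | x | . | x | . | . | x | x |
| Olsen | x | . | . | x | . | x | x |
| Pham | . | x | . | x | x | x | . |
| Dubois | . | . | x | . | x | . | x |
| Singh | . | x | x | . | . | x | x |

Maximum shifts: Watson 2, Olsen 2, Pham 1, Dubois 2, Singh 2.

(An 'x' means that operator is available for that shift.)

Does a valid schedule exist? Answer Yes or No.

Total capacity is 9 and 9 slots are needed, so capacity alone doesn't rule it out.
Shifts {Tue evening, Wed evening} need 4 worker-slots in total, but the operators available for any of those shifts (Pham, Dubois, and Singh) can supply at most 3 among them. So no valid schedule exists.

No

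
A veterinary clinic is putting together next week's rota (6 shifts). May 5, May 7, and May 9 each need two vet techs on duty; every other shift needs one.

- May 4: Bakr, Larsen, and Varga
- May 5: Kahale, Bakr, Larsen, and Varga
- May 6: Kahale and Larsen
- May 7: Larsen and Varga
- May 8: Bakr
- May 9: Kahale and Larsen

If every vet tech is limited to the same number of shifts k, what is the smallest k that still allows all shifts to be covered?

With 4 vet techs and 9 worker-slots to fill, someone must work at least ⌈9/4⌉ = 3 shifts, so k ≥ 3.
k = 3 works: May 4→Bakr, May 5→Kahale+Bakr, May 6→Kahale, May 7→Larsen+Varga, May 8→Bakr, May 9→Kahale+Larsen.
Loads: Kahale 3, Bakr 3, Larsen 2, Varga 1 — all ≤ 3.

3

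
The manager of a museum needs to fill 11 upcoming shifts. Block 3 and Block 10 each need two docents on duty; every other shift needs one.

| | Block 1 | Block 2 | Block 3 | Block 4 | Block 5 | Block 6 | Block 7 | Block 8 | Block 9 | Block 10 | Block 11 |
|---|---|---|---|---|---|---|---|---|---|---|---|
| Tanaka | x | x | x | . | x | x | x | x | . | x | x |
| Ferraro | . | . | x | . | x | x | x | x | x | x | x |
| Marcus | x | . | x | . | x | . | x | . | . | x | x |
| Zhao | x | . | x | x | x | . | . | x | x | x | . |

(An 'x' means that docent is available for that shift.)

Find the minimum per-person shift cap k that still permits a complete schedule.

4

With 4 docents and 13 worker-slots to fill, someone must work at least ⌈13/4⌉ = 4 shifts, so k ≥ 4.
k = 4 works: Block 1→Tanaka, Block 2→Tanaka, Block 3→Marcus+Zhao, Block 4→Zhao, Block 5→Ferraro, Block 6→Tanaka, Block 7→Tanaka, Block 8→Ferraro, Block 9→Ferraro, Block 10→Marcus+Zhao, Block 11→Ferraro.
Loads: Tanaka 4, Ferraro 4, Marcus 2, Zhao 3 — all ≤ 4.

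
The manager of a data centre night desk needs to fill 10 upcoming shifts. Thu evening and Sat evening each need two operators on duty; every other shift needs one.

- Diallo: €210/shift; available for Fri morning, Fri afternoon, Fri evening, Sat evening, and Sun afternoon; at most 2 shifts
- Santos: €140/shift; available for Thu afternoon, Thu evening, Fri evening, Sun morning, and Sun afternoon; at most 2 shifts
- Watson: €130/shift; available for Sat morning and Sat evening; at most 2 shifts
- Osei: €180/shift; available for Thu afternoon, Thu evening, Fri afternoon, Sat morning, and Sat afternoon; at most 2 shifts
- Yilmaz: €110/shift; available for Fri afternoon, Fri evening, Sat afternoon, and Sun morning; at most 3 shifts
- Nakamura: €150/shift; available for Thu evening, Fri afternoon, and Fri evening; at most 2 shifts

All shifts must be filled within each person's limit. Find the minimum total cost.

€1770

Fri morning can only be covered by Diallo, so that assignment is forced.
Sat evening can only be covered by Diallo and Watson, so that assignment is forced.
Picking the cheapest available operator for each shift independently would cost €1690, but that ignores the shift limits.
An optimal schedule: Thu afternoon→Santos, Thu evening→Nakamura+Osei, Fri morning→Diallo, Fri afternoon→Yilmaz, Fri evening→Nakamura, Sat morning→Watson, Sat afternoon→Yilmaz, Sat evening→Watson+Diallo, Sun morning→Yilmaz, Sun afternoon→Santos.
Total: 140 + 150 + 180 + 210 + 110 + 150 + 130 + 110 + 130 + 210 + 110 + 140 = €1770.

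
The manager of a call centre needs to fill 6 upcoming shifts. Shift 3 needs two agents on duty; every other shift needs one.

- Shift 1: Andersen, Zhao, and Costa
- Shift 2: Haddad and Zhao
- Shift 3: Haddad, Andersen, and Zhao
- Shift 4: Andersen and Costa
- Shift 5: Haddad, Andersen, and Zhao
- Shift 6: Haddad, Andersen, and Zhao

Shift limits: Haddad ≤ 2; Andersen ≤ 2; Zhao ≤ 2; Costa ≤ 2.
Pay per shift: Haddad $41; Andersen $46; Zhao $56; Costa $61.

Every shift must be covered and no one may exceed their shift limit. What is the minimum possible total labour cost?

Picking the cheapest available agent for each shift independently would cost $302, but that ignores the shift limits.
An optimal schedule: Shift 1→Costa, Shift 2→Haddad, Shift 3→Haddad+Andersen, Shift 4→Andersen, Shift 5→Zhao, Shift 6→Zhao.
Total: 61 + 41 + 41 + 46 + 46 + 56 + 56 = $347.

$347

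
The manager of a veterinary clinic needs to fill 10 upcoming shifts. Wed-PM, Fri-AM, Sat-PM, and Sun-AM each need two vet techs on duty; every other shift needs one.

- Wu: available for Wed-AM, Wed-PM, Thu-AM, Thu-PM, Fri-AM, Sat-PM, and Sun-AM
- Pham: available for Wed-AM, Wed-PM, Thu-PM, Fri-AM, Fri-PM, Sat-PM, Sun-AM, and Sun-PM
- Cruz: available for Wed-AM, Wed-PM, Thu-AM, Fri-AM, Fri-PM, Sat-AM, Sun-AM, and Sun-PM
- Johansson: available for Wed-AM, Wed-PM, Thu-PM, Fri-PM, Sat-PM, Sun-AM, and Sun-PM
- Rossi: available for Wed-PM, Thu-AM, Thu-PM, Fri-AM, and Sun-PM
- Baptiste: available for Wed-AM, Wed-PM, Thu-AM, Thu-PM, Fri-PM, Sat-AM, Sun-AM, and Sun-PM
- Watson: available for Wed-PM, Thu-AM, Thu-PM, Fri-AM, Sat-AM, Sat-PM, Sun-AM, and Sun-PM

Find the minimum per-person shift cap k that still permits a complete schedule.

2

With 7 vet techs and 14 worker-slots to fill, someone must work at least ⌈14/7⌉ = 2 shifts, so k ≥ 2.
k = 2 works: Wed-AM→Wu, Wed-PM→Rossi+Baptiste, Thu-AM→Wu, Thu-PM→Pham, Fri-AM→Rossi+Watson, Fri-PM→Pham, Sat-AM→Cruz, Sat-PM→Johansson+Watson, Sun-AM→Johansson+Baptiste, Sun-PM→Cruz.
Loads: Wu 2, Pham 2, Cruz 2, Johansson 2, Rossi 2, Baptiste 2, Watson 2 — all ≤ 2.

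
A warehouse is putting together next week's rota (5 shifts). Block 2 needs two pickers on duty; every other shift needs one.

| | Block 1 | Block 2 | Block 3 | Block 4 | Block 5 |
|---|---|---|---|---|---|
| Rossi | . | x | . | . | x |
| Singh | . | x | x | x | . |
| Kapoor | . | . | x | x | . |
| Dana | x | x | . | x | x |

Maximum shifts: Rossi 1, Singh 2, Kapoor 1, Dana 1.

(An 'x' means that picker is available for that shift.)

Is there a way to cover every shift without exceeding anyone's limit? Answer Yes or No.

Shifts {Block 1, Block 2, Block 5} need 4 worker-slots in total, but the pickers available for any of those shifts (Rossi, Singh, and Dana) can supply at most 3 among them. So no valid schedule exists.

No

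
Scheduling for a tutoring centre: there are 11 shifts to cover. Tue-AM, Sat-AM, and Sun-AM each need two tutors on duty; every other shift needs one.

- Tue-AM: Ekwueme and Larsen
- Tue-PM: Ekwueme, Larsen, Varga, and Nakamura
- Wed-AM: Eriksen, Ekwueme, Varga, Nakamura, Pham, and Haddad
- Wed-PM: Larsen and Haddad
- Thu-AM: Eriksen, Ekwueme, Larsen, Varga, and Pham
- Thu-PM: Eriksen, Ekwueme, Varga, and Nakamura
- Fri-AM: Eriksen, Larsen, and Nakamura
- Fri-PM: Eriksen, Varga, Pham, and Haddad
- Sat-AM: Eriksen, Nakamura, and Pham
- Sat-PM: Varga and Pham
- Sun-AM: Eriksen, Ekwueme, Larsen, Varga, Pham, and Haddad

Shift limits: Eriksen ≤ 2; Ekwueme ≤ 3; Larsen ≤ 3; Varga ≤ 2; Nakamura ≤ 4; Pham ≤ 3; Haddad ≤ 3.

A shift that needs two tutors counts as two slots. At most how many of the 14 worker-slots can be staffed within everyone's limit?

Total capacity across all tutors is 2+3+3+2+4+3+3 = 20, and 14 slots are needed, so at most 14 can be filled.
An assignment achieving 14: Tue-AM→Ekwueme+Larsen, Tue-PM→Ekwueme, Wed-AM→Nakamura, Wed-PM→Larsen, Thu-AM→Larsen, Thu-PM→Ekwueme, Fri-AM→Eriksen, Fri-PM→Varga, Sat-AM→Eriksen+Nakamura, Sat-PM→Varga, Sun-AM→Pham+Haddad.
Loads: Eriksen 2/2, Ekwueme 3/3, Larsen 3/3, Varga 2/2, Nakamura 2/4, Pham 1/3, Haddad 1/3.

14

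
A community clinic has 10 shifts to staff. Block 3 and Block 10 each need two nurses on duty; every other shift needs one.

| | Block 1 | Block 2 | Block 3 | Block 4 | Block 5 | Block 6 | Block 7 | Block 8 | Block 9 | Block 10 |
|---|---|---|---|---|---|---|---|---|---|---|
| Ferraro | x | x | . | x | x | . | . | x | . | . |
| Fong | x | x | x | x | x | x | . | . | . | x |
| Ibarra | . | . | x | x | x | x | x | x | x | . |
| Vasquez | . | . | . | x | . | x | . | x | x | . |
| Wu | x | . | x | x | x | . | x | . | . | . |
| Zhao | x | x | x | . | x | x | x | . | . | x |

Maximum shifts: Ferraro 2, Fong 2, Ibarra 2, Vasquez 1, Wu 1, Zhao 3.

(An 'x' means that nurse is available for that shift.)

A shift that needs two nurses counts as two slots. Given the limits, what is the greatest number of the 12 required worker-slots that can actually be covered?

11

Total capacity across all nurses is 2+2+2+1+1+3 = 11, and 12 slots are needed, so at most 11 can be filled.
An assignment achieving 11: Block 1→Fong, Block 2→Ferraro, Block 3→Wu+Zhao, Block 5→Zhao, Block 6→Vasquez, Block 7→Ibarra, Block 8→Ferraro, Block 9→Ibarra, Block 10→Fong+Zhao.
Loads: Ferraro 2/2, Fong 2/2, Ibarra 2/2, Vasquez 1/1, Wu 1/1, Zhao 3/3.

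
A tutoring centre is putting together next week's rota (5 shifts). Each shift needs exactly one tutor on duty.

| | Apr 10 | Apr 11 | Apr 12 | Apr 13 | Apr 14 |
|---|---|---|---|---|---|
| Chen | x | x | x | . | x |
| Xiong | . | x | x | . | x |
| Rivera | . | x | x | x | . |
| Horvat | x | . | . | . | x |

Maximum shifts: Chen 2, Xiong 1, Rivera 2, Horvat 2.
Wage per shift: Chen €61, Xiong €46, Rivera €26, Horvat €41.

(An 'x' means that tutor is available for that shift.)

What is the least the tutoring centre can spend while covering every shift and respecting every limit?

€180

Apr 13 can only be covered by Rivera, so that assignment is forced.
Picking the cheapest available tutor for each shift independently would cost €160, but that ignores the shift limits.
An optimal schedule: Apr 10→Horvat, Apr 11→Rivera, Apr 12→Xiong, Apr 13→Rivera, Apr 14→Horvat.
Total: 41 + 26 + 46 + 26 + 41 = €180.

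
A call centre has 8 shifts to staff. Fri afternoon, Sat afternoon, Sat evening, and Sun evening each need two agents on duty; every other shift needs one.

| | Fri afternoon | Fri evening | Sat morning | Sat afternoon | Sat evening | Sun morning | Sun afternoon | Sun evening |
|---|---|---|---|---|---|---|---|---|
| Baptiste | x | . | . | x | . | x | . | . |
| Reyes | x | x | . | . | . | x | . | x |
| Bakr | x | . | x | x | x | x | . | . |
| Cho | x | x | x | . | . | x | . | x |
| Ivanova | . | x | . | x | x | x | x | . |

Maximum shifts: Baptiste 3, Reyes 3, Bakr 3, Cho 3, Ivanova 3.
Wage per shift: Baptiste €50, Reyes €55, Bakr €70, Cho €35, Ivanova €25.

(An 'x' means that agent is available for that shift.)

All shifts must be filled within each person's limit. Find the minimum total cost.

Sat evening can only be covered by Bakr and Ivanova, so that assignment is forced.
Sun afternoon can only be covered by Ivanova, so that assignment is forced.
Sun evening can only be covered by Reyes and Cho, so that assignment is forced.
Picking the cheapest available agent for each shift independently would cost €455, but that ignores the shift limits.
An optimal schedule: Fri afternoon→Baptiste+Reyes, Fri evening→Cho, Sat morning→Cho, Sat afternoon→Ivanova+Baptiste, Sat evening→Ivanova+Bakr, Sun morning→Baptiste, Sun afternoon→Ivanova, Sun evening→Cho+Reyes.
Total: 50 + 55 + 35 + 35 + 25 + 50 + 25 + 70 + 50 + 25 + 35 + 55 = €510.

€510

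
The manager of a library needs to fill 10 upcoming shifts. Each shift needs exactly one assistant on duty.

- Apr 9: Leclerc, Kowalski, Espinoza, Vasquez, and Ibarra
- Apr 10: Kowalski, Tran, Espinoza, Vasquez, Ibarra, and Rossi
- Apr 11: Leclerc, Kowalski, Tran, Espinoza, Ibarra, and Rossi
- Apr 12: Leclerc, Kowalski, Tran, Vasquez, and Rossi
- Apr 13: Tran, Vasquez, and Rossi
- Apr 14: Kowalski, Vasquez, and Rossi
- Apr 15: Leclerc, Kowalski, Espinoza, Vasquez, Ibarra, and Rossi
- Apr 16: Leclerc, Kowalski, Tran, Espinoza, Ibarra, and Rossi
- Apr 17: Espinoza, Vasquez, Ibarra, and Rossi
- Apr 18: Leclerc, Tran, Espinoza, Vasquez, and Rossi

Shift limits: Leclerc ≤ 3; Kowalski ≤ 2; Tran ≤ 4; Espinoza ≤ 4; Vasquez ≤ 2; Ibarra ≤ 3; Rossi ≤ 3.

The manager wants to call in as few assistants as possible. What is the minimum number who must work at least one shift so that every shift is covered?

3

10 slots to fill and no one can take more than 4, so at least ⌈10/4⌉ = 3 assistants are needed.
Leclerc, Tran, and Rossi alone can cover everything: Apr 9→Leclerc, Apr 10→Tran, Apr 11→Leclerc, Apr 12→Tran, Apr 13→Tran, Apr 14→Rossi, Apr 15→Leclerc, Apr 16→Tran, Apr 17→Rossi, Apr 18→Rossi.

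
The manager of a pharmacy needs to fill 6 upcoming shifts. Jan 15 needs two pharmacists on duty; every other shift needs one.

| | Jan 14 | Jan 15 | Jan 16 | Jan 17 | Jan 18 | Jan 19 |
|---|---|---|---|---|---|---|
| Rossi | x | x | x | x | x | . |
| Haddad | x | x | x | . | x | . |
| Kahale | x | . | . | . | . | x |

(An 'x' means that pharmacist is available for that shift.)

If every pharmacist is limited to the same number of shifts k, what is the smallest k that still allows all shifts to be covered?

3

With 3 pharmacists and 7 worker-slots to fill, someone must work at least ⌈7/3⌉ = 3 shifts, so k ≥ 3.
k = 3 works: Jan 14→Haddad, Jan 15→Rossi+Haddad, Jan 16→Rossi, Jan 17→Rossi, Jan 18→Haddad, Jan 19→Kahale.
Loads: Rossi 3, Haddad 3, Kahale 1 — all ≤ 3.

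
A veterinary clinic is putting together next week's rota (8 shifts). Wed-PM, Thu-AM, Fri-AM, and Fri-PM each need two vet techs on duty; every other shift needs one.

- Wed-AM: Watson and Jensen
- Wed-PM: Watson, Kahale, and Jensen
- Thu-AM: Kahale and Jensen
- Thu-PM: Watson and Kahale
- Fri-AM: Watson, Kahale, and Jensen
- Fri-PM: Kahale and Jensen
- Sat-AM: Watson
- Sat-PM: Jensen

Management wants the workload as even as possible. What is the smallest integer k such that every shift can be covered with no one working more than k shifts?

With 3 vet techs and 12 worker-slots to fill, someone must work at least ⌈12/3⌉ = 4 shifts, so k ≥ 4.
k = 4 works: Wed-AM→Watson, Wed-PM→Watson+Kahale, Thu-AM→Kahale+Jensen, Thu-PM→Watson, Fri-AM→Kahale+Jensen, Fri-PM→Kahale+Jensen, Sat-AM→Watson, Sat-PM→Jensen.
Loads: Watson 4, Kahale 4, Jensen 4 — all ≤ 4.

4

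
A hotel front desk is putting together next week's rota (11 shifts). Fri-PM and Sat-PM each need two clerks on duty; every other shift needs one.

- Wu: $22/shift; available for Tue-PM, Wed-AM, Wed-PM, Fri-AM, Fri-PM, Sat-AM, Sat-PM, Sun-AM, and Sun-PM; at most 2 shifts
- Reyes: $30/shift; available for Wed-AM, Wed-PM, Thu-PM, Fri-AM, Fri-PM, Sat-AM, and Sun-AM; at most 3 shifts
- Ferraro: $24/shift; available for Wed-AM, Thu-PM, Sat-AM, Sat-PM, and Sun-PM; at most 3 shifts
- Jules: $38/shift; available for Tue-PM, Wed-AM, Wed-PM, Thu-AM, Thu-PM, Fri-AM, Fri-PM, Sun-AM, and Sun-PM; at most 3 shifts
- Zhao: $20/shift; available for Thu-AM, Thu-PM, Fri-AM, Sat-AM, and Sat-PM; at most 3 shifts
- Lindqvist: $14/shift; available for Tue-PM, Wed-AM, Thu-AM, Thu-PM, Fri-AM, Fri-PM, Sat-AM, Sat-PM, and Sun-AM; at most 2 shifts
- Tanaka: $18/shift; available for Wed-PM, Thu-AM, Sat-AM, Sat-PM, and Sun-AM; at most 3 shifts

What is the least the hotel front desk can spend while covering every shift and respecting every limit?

$258

Picking the cheapest available clerk for each shift independently would cost $206, but that ignores the shift limits.
An optimal schedule: Tue-PM→Lindqvist, Wed-AM→Ferraro, Wed-PM→Tanaka, Thu-AM→Tanaka, Thu-PM→Zhao, Fri-AM→Zhao, Fri-PM→Lindqvist+Wu, Sat-AM→Ferraro, Sat-PM→Zhao+Ferraro, Sun-AM→Tanaka, Sun-PM→Wu.
Total: 14 + 24 + 18 + 18 + 20 + 20 + 14 + 22 + 24 + 20 + 24 + 18 + 22 = $258.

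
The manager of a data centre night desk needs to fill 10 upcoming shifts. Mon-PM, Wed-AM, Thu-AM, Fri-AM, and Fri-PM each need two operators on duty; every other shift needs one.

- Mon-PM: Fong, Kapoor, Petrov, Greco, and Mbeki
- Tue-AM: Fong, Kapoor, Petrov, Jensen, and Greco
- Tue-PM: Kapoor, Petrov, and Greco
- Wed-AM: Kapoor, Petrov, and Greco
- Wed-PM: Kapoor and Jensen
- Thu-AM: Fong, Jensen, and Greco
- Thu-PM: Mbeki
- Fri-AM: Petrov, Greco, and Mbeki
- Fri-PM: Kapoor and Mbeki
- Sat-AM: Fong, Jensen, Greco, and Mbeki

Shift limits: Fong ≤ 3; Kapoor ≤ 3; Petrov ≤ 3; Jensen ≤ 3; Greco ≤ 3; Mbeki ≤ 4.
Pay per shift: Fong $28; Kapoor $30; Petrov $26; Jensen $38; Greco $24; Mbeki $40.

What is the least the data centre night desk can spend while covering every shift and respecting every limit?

$442

Thu-PM can only be covered by Mbeki, so that assignment is forced.
Fri-PM can only be covered by Kapoor and Mbeki, so that assignment is forced.
Picking the cheapest available operator for each shift independently would cost $414, but that ignores the shift limits.
An optimal schedule: Mon-PM→Petrov+Greco, Tue-AM→Fong, Tue-PM→Kapoor, Wed-AM→Petrov+Greco, Wed-PM→Kapoor, Thu-AM→Fong+Jensen, Thu-PM→Mbeki, Fri-AM→Petrov+Greco, Fri-PM→Kapoor+Mbeki, Sat-AM→Fong.
Total: 26 + 24 + 28 + 30 + 26 + 24 + 30 + 28 + 38 + 40 + 26 + 24 + 30 + 40 + 28 = $442.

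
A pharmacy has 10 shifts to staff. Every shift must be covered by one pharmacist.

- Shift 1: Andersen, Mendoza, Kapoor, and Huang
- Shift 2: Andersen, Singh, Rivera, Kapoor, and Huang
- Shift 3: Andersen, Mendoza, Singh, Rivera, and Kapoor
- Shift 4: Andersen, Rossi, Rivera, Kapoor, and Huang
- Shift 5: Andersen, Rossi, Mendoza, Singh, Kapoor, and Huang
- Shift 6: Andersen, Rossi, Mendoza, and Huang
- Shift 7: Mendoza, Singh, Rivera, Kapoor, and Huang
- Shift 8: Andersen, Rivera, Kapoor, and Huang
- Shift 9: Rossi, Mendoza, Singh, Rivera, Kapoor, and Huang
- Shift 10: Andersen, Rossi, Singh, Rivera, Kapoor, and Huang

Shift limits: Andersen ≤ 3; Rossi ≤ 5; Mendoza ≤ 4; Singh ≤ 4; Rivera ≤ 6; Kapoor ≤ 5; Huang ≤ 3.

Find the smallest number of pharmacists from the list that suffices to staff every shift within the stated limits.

2

10 slots to fill and no one can take more than 6, so at least ⌈10/6⌉ = 2 pharmacists are needed.
Rossi and Kapoor alone can cover everything: Shift 1→Kapoor, Shift 2→Kapoor, Shift 3→Kapoor, Shift 4→Rossi, Shift 5→Rossi, Shift 6→Rossi, Shift 7→Kapoor, Shift 8→Kapoor, Shift 9→Rossi, Shift 10→Rossi.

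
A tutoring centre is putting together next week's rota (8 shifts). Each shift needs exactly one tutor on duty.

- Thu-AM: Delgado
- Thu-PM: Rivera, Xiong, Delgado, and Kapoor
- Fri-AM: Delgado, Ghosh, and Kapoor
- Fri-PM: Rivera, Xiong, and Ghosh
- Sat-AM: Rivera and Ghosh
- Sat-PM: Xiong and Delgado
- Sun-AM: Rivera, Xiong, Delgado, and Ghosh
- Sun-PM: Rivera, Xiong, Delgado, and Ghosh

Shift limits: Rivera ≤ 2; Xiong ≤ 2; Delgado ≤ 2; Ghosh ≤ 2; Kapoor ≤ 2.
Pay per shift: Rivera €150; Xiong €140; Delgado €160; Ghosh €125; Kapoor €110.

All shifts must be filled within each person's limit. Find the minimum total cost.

Thu-AM can only be covered by Delgado, so that assignment is forced.
Picking the cheapest available tutor for each shift independently would cost €1020, but that ignores the shift limits.
An optimal schedule: Thu-AM→Delgado, Thu-PM→Kapoor, Fri-AM→Kapoor, Fri-PM→Ghosh, Sat-AM→Ghosh, Sat-PM→Xiong, Sun-AM→Xiong, Sun-PM→Rivera.
Total: 160 + 110 + 110 + 125 + 125 + 140 + 140 + 150 = €1060.

€1060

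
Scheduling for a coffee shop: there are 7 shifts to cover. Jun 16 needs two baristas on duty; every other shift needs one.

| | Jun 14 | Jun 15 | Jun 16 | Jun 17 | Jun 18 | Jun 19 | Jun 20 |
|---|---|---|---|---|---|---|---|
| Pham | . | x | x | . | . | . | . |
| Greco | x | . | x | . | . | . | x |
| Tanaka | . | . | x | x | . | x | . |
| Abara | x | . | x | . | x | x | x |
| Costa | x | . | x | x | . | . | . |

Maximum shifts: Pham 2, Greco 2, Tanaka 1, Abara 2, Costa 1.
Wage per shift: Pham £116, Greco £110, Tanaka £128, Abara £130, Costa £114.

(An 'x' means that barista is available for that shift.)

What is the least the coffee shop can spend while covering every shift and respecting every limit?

£954

Jun 15 can only be covered by Pham, so that assignment is forced.
Jun 18 can only be covered by Abara, so that assignment is forced.
Picking the cheapest available barista for each shift independently would cost £932, but that ignores the shift limits.
An optimal schedule: Jun 14→Greco, Jun 15→Pham, Jun 16→Pham+Costa, Jun 17→Tanaka, Jun 18→Abara, Jun 19→Abara, Jun 20→Greco.
Total: 110 + 116 + 116 + 114 + 128 + 130 + 130 + 110 = £954.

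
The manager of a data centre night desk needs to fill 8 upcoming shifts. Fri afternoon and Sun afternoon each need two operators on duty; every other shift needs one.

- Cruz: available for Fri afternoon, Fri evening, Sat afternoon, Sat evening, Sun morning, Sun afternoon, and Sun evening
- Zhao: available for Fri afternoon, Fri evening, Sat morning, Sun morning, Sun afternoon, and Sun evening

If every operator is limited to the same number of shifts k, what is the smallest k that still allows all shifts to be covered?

With 2 operators and 10 worker-slots to fill, someone must work at least ⌈10/2⌉ = 5 shifts, so k ≥ 5.
k = 5 works: Fri afternoon→Cruz+Zhao, Fri evening→Cruz, Sat morning→Zhao, Sat afternoon→Cruz, Sat evening→Cruz, Sun morning→Zhao, Sun afternoon→Cruz+Zhao, Sun evening→Zhao.
Loads: Cruz 5, Zhao 5 — all ≤ 5.

5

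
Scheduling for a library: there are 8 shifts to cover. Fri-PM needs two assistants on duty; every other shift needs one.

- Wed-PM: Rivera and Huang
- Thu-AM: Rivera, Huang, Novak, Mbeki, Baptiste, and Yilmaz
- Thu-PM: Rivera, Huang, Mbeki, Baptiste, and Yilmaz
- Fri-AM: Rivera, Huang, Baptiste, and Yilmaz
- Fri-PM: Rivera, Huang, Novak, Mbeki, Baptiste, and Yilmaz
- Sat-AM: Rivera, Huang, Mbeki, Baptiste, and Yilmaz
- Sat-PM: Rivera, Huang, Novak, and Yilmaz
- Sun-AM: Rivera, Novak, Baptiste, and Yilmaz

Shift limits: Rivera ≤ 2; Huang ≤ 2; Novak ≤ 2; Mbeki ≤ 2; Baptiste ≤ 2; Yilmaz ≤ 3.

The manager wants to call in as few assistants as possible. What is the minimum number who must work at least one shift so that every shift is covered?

4

9 slots to fill and no one can take more than 3, so at least ⌈9/3⌉ = 3 assistants are needed.
Any 3 assistants together have capacity at most 3+2+2 = 7 < 9 slots, so 3 can never suffice.
Rivera, Huang, Novak, and Yilmaz alone can cover everything: Wed-PM→Rivera, Thu-AM→Yilmaz, Thu-PM→Rivera, Fri-AM→Huang, Fri-PM→Novak+Yilmaz, Sat-AM→Huang, Sat-PM→Yilmaz, Sun-AM→Novak.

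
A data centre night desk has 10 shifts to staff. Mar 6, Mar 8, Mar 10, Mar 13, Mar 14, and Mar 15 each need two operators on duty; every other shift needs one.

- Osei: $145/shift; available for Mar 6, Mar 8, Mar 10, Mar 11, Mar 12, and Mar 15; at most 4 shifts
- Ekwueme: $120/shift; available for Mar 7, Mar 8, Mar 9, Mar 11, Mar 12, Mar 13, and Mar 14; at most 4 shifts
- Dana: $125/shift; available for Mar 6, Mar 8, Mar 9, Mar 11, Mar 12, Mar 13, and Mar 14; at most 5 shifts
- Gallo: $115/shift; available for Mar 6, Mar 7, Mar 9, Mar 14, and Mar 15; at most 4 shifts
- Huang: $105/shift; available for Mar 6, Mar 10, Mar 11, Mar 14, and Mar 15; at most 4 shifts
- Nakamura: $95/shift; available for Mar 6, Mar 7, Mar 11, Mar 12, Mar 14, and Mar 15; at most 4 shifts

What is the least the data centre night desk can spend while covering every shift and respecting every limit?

$1780

Mar 10 can only be covered by Osei and Huang, so that assignment is forced.
Mar 13 can only be covered by Ekwueme and Dana, so that assignment is forced.
Picking the cheapest available operator for each shift independently would cost $1740, but that ignores the shift limits.
An optimal schedule: Mar 6→Huang+Gallo, Mar 7→Nakamura, Mar 8→Ekwueme+Dana, Mar 9→Gallo, Mar 10→Huang+Osei, Mar 11→Nakamura, Mar 12→Nakamura, Mar 13→Ekwueme+Dana, Mar 14→Huang+Gallo, Mar 15→Nakamura+Huang.
Total: 105 + 115 + 95 + 120 + 125 + 115 + 105 + 145 + 95 + 95 + 120 + 125 + 105 + 115 + 95 + 105 = $1780.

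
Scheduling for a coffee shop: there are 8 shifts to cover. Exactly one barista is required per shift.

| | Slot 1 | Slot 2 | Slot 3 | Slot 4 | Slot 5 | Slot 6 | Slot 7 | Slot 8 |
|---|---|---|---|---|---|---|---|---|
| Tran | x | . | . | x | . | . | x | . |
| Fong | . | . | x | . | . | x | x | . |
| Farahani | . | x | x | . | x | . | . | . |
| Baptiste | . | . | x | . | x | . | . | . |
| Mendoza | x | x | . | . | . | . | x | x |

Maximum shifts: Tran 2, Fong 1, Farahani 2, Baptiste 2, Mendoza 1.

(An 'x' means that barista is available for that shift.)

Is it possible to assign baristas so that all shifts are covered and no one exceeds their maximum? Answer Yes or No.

Total capacity is 8 and 8 slots are needed, so capacity alone doesn't rule it out.
Shifts {Slot 1, Slot 4, Slot 6, Slot 7, Slot 8} need 5 worker-slots in total, but the baristas available for any of those shifts (Tran, Fong, and Mendoza) can supply at most 4 among them. So no valid schedule exists.

No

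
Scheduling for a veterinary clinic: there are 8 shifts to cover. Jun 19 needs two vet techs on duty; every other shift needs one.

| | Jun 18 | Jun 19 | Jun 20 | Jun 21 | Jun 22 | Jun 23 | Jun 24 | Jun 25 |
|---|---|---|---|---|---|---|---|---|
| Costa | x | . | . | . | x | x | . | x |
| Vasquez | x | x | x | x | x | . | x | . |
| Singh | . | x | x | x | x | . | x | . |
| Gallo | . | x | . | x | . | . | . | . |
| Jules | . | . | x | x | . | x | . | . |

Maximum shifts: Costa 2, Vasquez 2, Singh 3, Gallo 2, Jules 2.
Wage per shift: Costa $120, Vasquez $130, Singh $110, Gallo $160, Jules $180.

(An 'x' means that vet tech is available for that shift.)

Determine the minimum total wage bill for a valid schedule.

$1150

Jun 25 can only be covered by Costa, so that assignment is forced.
Picking the cheapest available vet tech for each shift independently would cost $1040, but that ignores the shift limits.
An optimal schedule: Jun 18→Vasquez, Jun 19→Singh+Gallo, Jun 20→Singh, Jun 21→Gallo, Jun 22→Vasquez, Jun 23→Costa, Jun 24→Singh, Jun 25→Costa.
Total: 130 + 110 + 160 + 110 + 160 + 130 + 120 + 110 + 120 = $1150.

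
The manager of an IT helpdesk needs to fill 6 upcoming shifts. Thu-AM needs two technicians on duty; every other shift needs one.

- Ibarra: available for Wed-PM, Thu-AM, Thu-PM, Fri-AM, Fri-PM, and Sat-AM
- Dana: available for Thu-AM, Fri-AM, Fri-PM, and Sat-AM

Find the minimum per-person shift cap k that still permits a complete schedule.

With 2 technicians and 7 worker-slots to fill, someone must work at least ⌈7/2⌉ = 4 shifts, so k ≥ 4.
k = 4 works: Wed-PM→Ibarra, Thu-AM→Ibarra+Dana, Thu-PM→Ibarra, Fri-AM→Ibarra, Fri-PM→Dana, Sat-AM→Dana.
Loads: Ibarra 4, Dana 3 — all ≤ 4.

4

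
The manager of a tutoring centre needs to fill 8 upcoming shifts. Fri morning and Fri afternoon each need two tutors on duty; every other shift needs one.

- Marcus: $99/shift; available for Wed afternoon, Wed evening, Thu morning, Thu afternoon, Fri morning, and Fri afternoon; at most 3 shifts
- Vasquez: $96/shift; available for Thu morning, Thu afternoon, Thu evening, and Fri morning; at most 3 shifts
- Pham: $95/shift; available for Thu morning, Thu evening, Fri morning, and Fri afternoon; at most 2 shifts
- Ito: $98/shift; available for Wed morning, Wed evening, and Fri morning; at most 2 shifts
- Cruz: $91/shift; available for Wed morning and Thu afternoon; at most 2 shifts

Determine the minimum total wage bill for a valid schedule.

Wed afternoon can only be covered by Marcus, so that assignment is forced.
Fri afternoon can only be covered by Marcus and Pham, so that assignment is forced.
Picking the cheapest available tutor for each shift independently would cost $954, but that ignores the shift limits.
An optimal schedule: Wed morning→Cruz, Wed afternoon→Marcus, Wed evening→Ito, Thu morning→Vasquez, Thu afternoon→Cruz, Thu evening→Vasquez, Fri morning→Pham+Vasquez, Fri afternoon→Pham+Marcus.
Total: 91 + 99 + 98 + 96 + 91 + 96 + 95 + 96 + 95 + 99 = $956.

$956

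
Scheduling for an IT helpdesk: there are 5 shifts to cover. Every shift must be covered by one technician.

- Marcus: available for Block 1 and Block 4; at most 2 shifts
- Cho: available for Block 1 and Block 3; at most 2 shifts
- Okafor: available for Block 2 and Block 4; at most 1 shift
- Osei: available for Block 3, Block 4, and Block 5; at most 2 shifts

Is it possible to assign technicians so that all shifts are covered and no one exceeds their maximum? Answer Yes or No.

Yes

Block 2 can only be covered by Okafor, so that assignment is forced.
Block 5 can only be covered by Osei, so that assignment is forced.
One valid schedule: Block 1→Marcus, Block 2→Okafor, Block 3→Cho, Block 4→Marcus, Block 5→Osei.
Loads: Marcus 2/2, Cho 1/2, Okafor 1/1, Osei 1/2 — all within limits.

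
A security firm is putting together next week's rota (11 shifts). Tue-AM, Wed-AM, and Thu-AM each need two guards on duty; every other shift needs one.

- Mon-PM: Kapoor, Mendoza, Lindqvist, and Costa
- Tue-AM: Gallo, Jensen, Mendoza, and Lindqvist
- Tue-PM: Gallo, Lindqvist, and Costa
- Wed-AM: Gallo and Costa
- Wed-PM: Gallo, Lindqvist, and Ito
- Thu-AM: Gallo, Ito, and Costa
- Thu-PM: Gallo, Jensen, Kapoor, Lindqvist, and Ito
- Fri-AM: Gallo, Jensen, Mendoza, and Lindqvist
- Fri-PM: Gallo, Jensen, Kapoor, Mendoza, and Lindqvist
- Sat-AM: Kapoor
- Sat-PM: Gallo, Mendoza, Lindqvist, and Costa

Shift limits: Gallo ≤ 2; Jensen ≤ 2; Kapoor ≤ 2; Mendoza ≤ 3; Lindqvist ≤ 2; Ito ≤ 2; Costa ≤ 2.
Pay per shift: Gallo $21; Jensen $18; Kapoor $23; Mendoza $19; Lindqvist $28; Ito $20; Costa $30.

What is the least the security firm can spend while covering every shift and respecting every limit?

Wed-AM can only be covered by Gallo and Costa, so that assignment is forced.
Sat-AM can only be covered by Kapoor, so that assignment is forced.
Picking the cheapest available guard for each shift independently would cost $285, but that ignores the shift limits.
An optimal schedule: Mon-PM→Mendoza, Tue-AM→Mendoza+Lindqvist, Tue-PM→Lindqvist, Wed-AM→Gallo+Costa, Wed-PM→Ito, Thu-AM→Ito+Gallo, Thu-PM→Jensen, Fri-AM→Jensen, Fri-PM→Kapoor, Sat-AM→Kapoor, Sat-PM→Mendoza.
Total: 19 + 19 + 28 + 28 + 21 + 30 + 20 + 20 + 21 + 18 + 18 + 23 + 23 + 19 = $307.

$307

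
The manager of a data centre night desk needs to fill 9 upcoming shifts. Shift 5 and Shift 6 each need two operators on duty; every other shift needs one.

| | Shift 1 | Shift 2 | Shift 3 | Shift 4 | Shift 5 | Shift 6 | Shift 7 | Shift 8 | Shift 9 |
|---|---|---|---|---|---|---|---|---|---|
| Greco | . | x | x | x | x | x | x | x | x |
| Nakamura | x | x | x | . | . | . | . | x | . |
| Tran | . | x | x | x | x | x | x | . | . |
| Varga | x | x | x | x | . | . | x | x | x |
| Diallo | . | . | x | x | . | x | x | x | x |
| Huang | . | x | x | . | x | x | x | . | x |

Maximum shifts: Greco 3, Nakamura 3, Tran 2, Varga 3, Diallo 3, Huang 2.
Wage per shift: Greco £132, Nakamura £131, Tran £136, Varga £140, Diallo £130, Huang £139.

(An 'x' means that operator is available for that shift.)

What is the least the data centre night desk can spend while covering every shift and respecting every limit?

£1451

Picking the cheapest available operator for each shift independently would cost £1442, but that ignores the shift limits.
An optimal schedule: Shift 1→Nakamura, Shift 2→Nakamura, Shift 3→Nakamura, Shift 4→Diallo, Shift 5→Greco+Tran, Shift 6→Greco+Tran, Shift 7→Greco, Shift 8→Diallo, Shift 9→Diallo.
Total: 131 + 131 + 131 + 130 + 132 + 136 + 132 + 136 + 132 + 130 + 130 = £1451.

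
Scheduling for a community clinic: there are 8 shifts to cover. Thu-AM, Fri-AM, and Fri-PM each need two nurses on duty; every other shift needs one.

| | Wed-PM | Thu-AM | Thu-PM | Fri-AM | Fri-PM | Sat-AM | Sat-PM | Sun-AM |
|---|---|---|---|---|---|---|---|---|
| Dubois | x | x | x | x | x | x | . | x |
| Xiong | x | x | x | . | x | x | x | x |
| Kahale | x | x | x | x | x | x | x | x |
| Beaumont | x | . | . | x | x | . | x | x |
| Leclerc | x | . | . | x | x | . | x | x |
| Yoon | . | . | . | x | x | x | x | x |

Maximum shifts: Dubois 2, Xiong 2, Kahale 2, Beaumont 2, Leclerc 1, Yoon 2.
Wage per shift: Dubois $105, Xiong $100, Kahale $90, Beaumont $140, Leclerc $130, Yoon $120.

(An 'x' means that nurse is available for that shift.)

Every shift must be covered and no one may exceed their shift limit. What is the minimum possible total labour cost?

Picking the cheapest available nurse for each shift independently would cost $1025, but that ignores the shift limits.
An optimal schedule: Wed-PM→Kahale, Thu-AM→Dubois+Xiong, Thu-PM→Dubois, Fri-AM→Beaumont+Yoon, Fri-PM→Leclerc+Yoon, Sat-AM→Xiong, Sat-PM→Kahale, Sun-AM→Beaumont.
Total: 90 + 105 + 100 + 105 + 140 + 120 + 130 + 120 + 100 + 90 + 140 = $1240.

$1240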